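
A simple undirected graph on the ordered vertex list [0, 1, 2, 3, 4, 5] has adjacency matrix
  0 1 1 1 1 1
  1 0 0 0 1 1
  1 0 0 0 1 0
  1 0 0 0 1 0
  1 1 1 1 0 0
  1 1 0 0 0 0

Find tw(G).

2

A width-2 tree decomposition is:
Bags: B1 = {0, 1, 4}  B2 = {0, 1, 5}  B3 = {0, 3, 4}  B4 = {0, 2, 4}
Tree: B1–B2, B1–B3, B3–B4
Every bag has size at most 3, so the width is 3 − 1 = 2 and tw(G) ≤ 2. On the other hand G contains the 3-clique {0, 1, 4}. A clique must lie in a single bag of any decomposition, so no decomposition can have width below 2. Therefore the treewidth is 2.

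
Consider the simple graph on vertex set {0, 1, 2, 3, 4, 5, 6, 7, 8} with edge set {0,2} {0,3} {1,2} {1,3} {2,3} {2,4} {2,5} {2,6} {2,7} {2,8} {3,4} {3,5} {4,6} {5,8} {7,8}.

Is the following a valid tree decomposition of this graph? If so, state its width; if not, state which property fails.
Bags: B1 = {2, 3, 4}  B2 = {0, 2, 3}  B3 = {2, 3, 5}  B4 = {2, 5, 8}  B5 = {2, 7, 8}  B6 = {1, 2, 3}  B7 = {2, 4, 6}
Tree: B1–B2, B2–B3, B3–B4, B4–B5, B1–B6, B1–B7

Every vertex of G appears in some bag (union = {0, 1, 2, 3, 4, 5, 6, 7, 8}); every edge is covered by a bag; and for each vertex v the set of bags containing v is connected in the bag tree. The decomposition is therefore valid. The largest bag has 3 vertices, so the width is 2.

Yes; width 2.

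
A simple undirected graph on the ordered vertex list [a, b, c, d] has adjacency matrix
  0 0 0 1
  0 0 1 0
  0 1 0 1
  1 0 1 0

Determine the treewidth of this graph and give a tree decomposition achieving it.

Each bag holds 2 vertices, so the decomposition has width 1, which upper-bounds the treewidth. G has an edge, so its treewidth is at least 1. Therefore the treewidth is 1.

Treewidth 1.
Bags: B1 = {a, d}  B2 = {c, d}  B3 = {b, c}
Tree: B1–B2, B2–B3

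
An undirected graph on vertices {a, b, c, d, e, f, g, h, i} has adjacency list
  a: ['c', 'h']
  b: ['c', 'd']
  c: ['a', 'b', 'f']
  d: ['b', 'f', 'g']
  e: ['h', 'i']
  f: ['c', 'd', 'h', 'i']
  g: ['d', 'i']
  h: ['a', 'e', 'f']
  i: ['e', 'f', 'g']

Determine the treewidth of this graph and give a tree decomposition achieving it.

Each bag holds 4 vertices, so the decomposition has width 3, which upper-bounds the treewidth. For the lower bound: the 4 vertex sets {a,b,c}, {h}, {f}, {d,e,g,i} are disjoint, each induces a connected subgraph, and every pair is joined by at least one edge of G. Contracting each set to a single vertex therefore yields K_{4} as a minor, and since treewidth is minor-monotone, tw(G) ≥ tw(K_{4}) = 3. Combining the bounds, tw(G) = 3.

Treewidth 3.
One optimal decomposition is:
Bags: B1 = {a, b, c, h}  B2 = {b, c, f, h}  B3 = {b, d, f, h}  B4 = {d, e, f, h}  B5 = {d, e, f, i}  B6 = {d, e, g, i}
Tree: B1–B2, B2–B3, B3–B4, B4–B5, B5–B6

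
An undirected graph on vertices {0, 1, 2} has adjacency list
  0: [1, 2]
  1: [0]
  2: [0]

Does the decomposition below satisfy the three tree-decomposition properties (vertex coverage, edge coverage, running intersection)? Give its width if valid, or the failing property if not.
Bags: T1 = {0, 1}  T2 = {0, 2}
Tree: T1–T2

Checking the three conditions: (i) the bags cover all of {0, 1, 2}; (ii) for each edge, some bag contains both endpoints; (iii) the bags containing any fixed vertex form a subtree. All hold, so the decomposition is valid with width 2 − 1 = 1.

Yes; width 1.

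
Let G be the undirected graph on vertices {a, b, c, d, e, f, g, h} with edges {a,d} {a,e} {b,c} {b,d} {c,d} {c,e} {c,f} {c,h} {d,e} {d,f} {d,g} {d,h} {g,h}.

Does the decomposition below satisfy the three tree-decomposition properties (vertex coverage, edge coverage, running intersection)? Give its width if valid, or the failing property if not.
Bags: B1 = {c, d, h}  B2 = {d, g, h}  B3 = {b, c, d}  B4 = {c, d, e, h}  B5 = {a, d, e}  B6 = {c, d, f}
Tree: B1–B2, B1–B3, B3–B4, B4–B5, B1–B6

No — bags containing vertex h are not connected in the tree.

A tree decomposition must satisfy three properties: every vertex lies in some bag; for every edge, both endpoints lie together in some bag; and for every vertex, the bags containing it form a connected subtree. Here bags containing vertex h are not connected in the tree, so the decomposition is invalid.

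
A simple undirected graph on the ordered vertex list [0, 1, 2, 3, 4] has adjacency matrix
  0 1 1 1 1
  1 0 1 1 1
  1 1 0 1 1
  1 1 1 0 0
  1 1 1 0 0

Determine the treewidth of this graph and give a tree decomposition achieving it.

Treewidth 3.
Bags: B1 = {0, 1, 2, 3}  B2 = {0, 1, 2, 4}
Tree: B1–B2

The largest bag has 4 vertices, giving width 3; this decomposition certifies tw(G) ≤ 3. Conversely, {0, 1, 2, 3} is a clique of size 4, and the vertices of any clique must share a bag in every tree decomposition; so some bag has ≥ 4 vertices and tw(G) ≥ 3. Hence tw(G) = 3 exactly.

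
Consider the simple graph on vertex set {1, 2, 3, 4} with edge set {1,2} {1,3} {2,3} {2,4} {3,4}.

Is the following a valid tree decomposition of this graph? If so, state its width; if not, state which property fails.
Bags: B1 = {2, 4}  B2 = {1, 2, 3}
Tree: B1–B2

No — edge (3,4) lies in no bag.

A tree decomposition must satisfy three properties: every vertex lies in some bag; for every edge, both endpoints lie together in some bag; and for every vertex, the bags containing it form a connected subtree. Here edge (3,4) lies in no bag, so the decomposition is invalid.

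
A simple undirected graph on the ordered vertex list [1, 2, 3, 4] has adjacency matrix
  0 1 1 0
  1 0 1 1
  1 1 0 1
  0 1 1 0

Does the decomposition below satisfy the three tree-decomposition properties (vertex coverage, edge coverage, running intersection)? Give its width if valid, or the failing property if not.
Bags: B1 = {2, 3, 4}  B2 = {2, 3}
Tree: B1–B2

No — vertex 1 appears in no bag.

A tree decomposition must satisfy three properties: every vertex lies in some bag; for every edge, both endpoints lie together in some bag; and for every vertex, the bags containing it form a connected subtree. Here vertex 1 appears in no bag, so the decomposition is invalid.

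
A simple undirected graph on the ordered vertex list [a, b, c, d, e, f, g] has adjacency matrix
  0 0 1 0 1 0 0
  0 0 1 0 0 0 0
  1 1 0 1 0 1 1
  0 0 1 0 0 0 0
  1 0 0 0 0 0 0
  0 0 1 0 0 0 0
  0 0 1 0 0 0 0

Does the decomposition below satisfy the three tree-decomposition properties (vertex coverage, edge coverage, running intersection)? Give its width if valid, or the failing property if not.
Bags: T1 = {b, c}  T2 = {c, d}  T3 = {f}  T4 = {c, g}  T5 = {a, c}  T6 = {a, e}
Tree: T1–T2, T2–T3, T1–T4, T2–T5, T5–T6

A tree decomposition must satisfy three properties: every vertex lies in some bag; for every edge, both endpoints lie together in some bag; and for every vertex, the bags containing it form a connected subtree. Here edge (c,f) lies in no bag, so the decomposition is invalid.

No — edge (c,f) lies in no bag.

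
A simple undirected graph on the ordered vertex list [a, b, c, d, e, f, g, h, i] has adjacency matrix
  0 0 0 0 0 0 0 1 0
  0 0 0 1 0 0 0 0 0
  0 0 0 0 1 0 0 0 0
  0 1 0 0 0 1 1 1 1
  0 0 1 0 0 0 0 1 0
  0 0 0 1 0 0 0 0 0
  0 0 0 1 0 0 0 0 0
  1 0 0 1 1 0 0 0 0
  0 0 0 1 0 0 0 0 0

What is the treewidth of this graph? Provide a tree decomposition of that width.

Treewidth 1.
One such decomposition:
Bags: B1 = {d, h}  B2 = {d, g}  B3 = {d, f}  B4 = {b, d}  B5 = {d, i}  B6 = {a, h}  B7 = {e, h}  B8 = {c, e}
Tree: B1–B2, B1–B3, B1–B4, B2–B5, B1–B6, B6–B7, B7–B8

Every bag has size at most 2, so the width is 2 − 1 = 1 and tw(G) ≤ 1. Since G has at least one edge (e.g. d–h), it is not an edgeless graph, so tw(G) ≥ 1. The upper and lower bounds meet at 1, so that is the treewidth.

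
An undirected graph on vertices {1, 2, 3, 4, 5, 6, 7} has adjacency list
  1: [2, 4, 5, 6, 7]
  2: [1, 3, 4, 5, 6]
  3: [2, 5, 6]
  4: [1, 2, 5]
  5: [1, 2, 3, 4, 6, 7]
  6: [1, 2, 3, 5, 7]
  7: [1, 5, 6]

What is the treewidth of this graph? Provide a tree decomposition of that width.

Every bag has size at most 4, so the width is 4 − 1 = 3 and tw(G) ≤ 3. On the other hand G contains the 4-clique {1, 2, 4, 5}. A clique must lie in a single bag of any decomposition, so no decomposition can have width below 3. Combining the bounds, tw(G) = 3.

Treewidth 3.
One optimal decomposition is:
Bags: B1 = {1, 2, 5, 6}  B2 = {1, 5, 6, 7}  B3 = {2, 3, 5, 6}  B4 = {1, 2, 4, 5}
Tree: B1–B2, B1–B3, B1–B4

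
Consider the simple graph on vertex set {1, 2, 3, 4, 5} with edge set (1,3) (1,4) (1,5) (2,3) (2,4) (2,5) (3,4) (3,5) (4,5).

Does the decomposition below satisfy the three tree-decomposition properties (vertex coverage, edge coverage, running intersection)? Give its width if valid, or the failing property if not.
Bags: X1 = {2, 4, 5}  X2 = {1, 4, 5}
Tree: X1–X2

A tree decomposition must satisfy three properties: every vertex lies in some bag; for every edge, both endpoints lie together in some bag; and for every vertex, the bags containing it form a connected subtree. Here vertex 3 appears in no bag, so the decomposition is invalid.

No — vertex 3 appears in no bag.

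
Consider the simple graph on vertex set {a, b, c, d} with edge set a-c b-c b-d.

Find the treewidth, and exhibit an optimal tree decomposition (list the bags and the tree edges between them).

Treewidth 1.
One such decomposition:
Bags: B1 = {a, c}  B2 = {b, c}  B3 = {b, d}
Tree: B1–B2, B2–B3

Every bag has size at most 2, so the width is 2 − 1 = 1 and tw(G) ≤ 1. Any graph with an edge has treewidth ≥ 1, and G has the edge a–c. Therefore the treewidth is 1.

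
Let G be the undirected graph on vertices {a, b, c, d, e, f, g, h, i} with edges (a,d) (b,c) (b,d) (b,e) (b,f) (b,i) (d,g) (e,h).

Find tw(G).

1

A width-1 tree decomposition is:
Bags: B1 = {b, d}  B2 = {b, i}  B3 = {b, e}  B4 = {e, h}  B5 = {a, d}  B6 = {d, g}  B7 = {b, f}  B8 = {b, c}
Tree: B1–B2, B2–B3, B3–B4, B1–B5, B5–B6, B1–B7, B3–B8
Each bag holds 2 vertices, so the decomposition has width 1, which upper-bounds the treewidth. Any graph with an edge has treewidth ≥ 1, and G has the edge d–b. Combining the bounds, tw(G) = 1.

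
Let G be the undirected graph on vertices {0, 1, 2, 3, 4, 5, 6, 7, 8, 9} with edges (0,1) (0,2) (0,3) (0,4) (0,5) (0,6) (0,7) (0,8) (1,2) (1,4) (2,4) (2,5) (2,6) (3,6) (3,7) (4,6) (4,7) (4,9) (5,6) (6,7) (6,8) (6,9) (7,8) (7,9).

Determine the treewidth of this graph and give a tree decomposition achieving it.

Treewidth 3.
One such decomposition:
Bags: B1 = {0, 4, 6, 7}  B2 = {0, 3, 6, 7}  B3 = {0, 2, 4, 6}  B4 = {0, 2, 5, 6}  B5 = {4, 6, 7, 9}  B6 = {0, 6, 7, 8}  B7 = {0, 1, 2, 4}
Tree: B1–B2, B1–B3, B3–B4, B1–B5, B1–B6, B3–B7

Each bag holds 4 vertices, so the decomposition has width 3, which upper-bounds the treewidth. For the lower bound, the 4 vertices {0, 1, 2, 4} are pairwise adjacent, and any tree decomposition puts a clique entirely inside one bag — forcing width ≥ 3. Combining the bounds, tw(G) = 3.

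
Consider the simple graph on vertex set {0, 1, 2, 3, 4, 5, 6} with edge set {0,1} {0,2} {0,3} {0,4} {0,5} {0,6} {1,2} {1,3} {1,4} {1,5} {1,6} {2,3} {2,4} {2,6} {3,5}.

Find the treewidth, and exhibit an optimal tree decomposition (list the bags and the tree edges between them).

Treewidth 3.
Bags: B1 = {0, 1, 2, 3}  B2 = {0, 1, 2, 6}  B3 = {0, 1, 2, 4}  B4 = {0, 1, 3, 5}
Tree: B1–B2, B1–B3, B1–B4

Every bag has size at most 4, so the width is 4 − 1 = 3 and tw(G) ≤ 3. For the lower bound, the 4 vertices {0, 1, 2, 3} are pairwise adjacent, and any tree decomposition puts a clique entirely inside one bag — forcing width ≥ 3. Combining the bounds, tw(G) = 3.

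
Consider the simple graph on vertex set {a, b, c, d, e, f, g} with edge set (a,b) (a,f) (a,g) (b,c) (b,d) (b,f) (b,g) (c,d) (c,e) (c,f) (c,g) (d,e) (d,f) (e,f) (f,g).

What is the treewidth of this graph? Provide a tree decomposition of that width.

Treewidth 3.
Bags: B1 = {a, b, f, g}  B2 = {b, c, f, g}  B3 = {b, c, d, f}  B4 = {c, d, e, f}
Tree: B1–B2, B2–B3, B3–B4

The largest bag has 4 vertices, giving width 3; this decomposition certifies tw(G) ≤ 3. On the other hand G contains the 4-clique {c, d, e, f}. A clique must lie in a single bag of any decomposition, so no decomposition can have width below 3. The upper and lower bounds meet at 3, so that is the treewidth.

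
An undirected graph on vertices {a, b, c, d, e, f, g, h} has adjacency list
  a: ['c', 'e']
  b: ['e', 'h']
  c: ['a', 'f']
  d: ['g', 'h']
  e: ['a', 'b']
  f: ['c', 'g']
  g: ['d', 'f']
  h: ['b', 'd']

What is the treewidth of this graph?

2

A width-2 tree decomposition is:
Bags: B1 = {a, c, f}  B2 = {a, f, g}  B3 = {a, d, g}  B4 = {a, d, h}  B5 = {a, b, h}  B6 = {a, b, e}
Tree: B1–B2, B2–B3, B3–B4, B4–B5, B5–B6
The largest bag has 3 vertices, giving width 2; this decomposition certifies tw(G) ≤ 2. For the lower bound, G contains the cycle a–c–f–g–d–h–b–e–a, so G is not a forest; only forests have treewidth ≤ 1, hence tw(G) ≥ 2. Hence tw(G) = 2 exactly.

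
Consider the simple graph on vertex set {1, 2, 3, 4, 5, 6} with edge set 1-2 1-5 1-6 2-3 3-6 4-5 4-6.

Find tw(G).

A width-2 tree decomposition is:
Bags: B1 = {1, 4, 5}  B2 = {1, 4, 6}  B3 = {1, 2, 6}  B4 = {2, 3, 6}
Tree: B1–B2, B2–B3, B3–B4
The largest bag has 3 vertices, giving width 2; this decomposition certifies tw(G) ≤ 2. The edges 5–4–6–1–5 form a cycle, so G is not a tree and its treewidth is at least 2. Therefore the treewidth is 2.

2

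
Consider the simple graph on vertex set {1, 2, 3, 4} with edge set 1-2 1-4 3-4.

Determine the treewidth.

A width-1 tree decomposition is:
Bags: B1 = {3, 4}  B2 = {1, 4}  B3 = {1, 2}
Tree: B1–B2, B2–B3
The largest bag has 2 vertices, giving width 1; this decomposition certifies tw(G) ≤ 1. Any graph with an edge has treewidth ≥ 1, and G has the edge 3–4. Therefore the treewidth is 1.

1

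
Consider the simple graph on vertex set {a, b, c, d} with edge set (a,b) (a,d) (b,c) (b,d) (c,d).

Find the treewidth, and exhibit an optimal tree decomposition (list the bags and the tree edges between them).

Every bag has size at most 3, so the width is 3 − 1 = 2 and tw(G) ≤ 2. For the lower bound, the 3 vertices {b, c, d} are pairwise adjacent, and any tree decomposition puts a clique entirely inside one bag — forcing width ≥ 2. Hence tw(G) = 2 exactly.

Treewidth 2.
One optimal decomposition is:
Bags: B1 = {b, c, d}  B2 = {a, b, d}
Tree: B1–B2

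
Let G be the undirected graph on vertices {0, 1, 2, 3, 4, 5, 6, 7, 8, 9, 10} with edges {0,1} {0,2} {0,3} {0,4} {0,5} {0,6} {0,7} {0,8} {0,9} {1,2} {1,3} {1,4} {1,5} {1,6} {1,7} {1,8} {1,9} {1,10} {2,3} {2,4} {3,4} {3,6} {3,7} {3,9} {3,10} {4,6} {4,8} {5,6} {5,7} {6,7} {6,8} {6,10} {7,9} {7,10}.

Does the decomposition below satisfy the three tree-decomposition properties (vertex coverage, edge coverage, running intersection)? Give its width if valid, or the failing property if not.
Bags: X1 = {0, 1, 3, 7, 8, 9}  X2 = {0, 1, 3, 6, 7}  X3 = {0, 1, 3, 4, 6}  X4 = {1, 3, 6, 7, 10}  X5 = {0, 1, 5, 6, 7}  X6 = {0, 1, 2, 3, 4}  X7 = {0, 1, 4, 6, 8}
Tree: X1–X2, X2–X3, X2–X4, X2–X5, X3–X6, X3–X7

A tree decomposition must satisfy three properties: every vertex lies in some bag; for every edge, both endpoints lie together in some bag; and for every vertex, the bags containing it form a connected subtree. Here bags containing vertex 8 are not connected in the tree, so the decomposition is invalid.

No — bags containing vertex 8 are not connected in the tree.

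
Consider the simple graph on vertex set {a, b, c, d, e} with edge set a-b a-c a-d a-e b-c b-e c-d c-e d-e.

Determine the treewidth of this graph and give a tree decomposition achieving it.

Treewidth 3.
One such decomposition:
Bags: B1 = {a, c, d, e}  B2 = {a, b, c, e}
Tree: B1–B2

The largest bag has 4 vertices, giving width 3; this decomposition certifies tw(G) ≤ 3. On the other hand G contains the 4-clique {a, c, d, e}. A clique must lie in a single bag of any decomposition, so no decomposition can have width below 3. Hence tw(G) = 3 exactly.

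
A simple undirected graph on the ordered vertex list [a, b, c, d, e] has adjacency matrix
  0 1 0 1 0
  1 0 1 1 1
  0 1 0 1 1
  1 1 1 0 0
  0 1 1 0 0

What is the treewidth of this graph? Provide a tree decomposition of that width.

Treewidth 2.
One such decomposition:
Bags: B1 = {b, c, d}  B2 = {b, c, e}  B3 = {a, b, d}
Tree: B1–B2, B1–B3

The largest bag has 3 vertices, giving width 2; this decomposition certifies tw(G) ≤ 2. On the other hand G contains the 3-clique {b, c, d}. A clique must lie in a single bag of any decomposition, so no decomposition can have width below 2. The upper and lower bounds meet at 2, so that is the treewidth.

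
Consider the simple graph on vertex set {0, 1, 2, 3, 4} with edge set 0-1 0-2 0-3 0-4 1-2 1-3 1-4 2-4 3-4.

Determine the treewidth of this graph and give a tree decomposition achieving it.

The largest bag has 4 vertices, giving width 3; this decomposition certifies tw(G) ≤ 3. For the lower bound, the 4 vertices {0, 1, 2, 4} are pairwise adjacent, and any tree decomposition puts a clique entirely inside one bag — forcing width ≥ 3. Combining the bounds, tw(G) = 3.

Treewidth 3.
Bags: B1 = {0, 1, 3, 4}  B2 = {0, 1, 2, 4}
Tree: B1–B2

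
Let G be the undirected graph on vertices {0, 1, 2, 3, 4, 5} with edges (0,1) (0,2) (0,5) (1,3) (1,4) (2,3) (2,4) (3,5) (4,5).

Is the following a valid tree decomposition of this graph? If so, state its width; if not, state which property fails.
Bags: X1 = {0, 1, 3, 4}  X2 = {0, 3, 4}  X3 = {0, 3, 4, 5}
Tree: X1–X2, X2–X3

A tree decomposition must satisfy three properties: every vertex lies in some bag; for every edge, both endpoints lie together in some bag; and for every vertex, the bags containing it form a connected subtree. Here vertex 2 appears in no bag, so the decomposition is invalid.

No — vertex 2 appears in no bag.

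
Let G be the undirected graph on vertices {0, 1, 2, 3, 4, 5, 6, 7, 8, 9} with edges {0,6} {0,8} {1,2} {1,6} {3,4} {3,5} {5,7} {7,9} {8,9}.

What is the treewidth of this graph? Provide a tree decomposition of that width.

Treewidth 1.
One such decomposition:
Bags: B1 = {1, 2}  B2 = {1, 6}  B3 = {0, 6}  B4 = {0, 8}  B5 = {8, 9}  B6 = {7, 9}  B7 = {5, 7}  B8 = {3, 5}  B9 = {3, 4}
Tree: B1–B2, B2–B3, B3–B4, B4–B5, B5–B6, B6–B7, B7–B8, B8–B9

Every bag has size at most 2, so the width is 2 − 1 = 1 and tw(G) ≤ 1. Any graph with an edge has treewidth ≥ 1, and G has the edge 2–1. The upper and lower bounds meet at 1, so that is the treewidth.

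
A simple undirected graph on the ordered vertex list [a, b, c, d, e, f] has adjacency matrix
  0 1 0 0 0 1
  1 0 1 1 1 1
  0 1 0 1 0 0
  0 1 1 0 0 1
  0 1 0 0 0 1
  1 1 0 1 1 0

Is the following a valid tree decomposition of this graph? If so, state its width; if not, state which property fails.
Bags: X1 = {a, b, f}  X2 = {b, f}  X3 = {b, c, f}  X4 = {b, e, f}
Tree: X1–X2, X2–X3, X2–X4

A tree decomposition must satisfy three properties: every vertex lies in some bag; for every edge, both endpoints lie together in some bag; and for every vertex, the bags containing it form a connected subtree. Here vertex d appears in no bag, so the decomposition is invalid.

No — vertex d appears in no bag.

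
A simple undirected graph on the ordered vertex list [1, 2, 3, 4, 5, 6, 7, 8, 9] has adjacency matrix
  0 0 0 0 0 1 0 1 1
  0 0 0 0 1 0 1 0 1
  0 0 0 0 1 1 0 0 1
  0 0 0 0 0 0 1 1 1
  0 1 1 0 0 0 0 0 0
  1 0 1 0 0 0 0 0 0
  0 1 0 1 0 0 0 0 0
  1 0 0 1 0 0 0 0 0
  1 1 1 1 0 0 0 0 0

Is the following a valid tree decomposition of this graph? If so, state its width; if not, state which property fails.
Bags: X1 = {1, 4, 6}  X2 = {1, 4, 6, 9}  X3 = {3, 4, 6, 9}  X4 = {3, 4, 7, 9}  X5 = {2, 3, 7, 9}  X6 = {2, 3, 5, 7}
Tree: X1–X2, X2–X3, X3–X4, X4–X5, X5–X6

A tree decomposition must satisfy three properties: every vertex lies in some bag; for every edge, both endpoints lie together in some bag; and for every vertex, the bags containing it form a connected subtree. Here vertex 8 appears in no bag, so the decomposition is invalid.

No — vertex 8 appears in no bag.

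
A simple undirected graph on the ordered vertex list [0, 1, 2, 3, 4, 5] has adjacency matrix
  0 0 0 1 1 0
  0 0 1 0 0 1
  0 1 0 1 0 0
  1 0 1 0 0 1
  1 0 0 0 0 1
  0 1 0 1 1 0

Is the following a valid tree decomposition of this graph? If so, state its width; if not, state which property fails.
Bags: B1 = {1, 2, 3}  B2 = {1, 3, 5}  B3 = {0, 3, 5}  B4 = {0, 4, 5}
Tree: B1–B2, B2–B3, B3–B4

Yes; width 2.

Checking the three conditions: (i) the bags cover all of {0, 1, 2, 3, 4, 5}; (ii) for each edge, some bag contains both endpoints; (iii) the bags containing any fixed vertex form a subtree. All hold, so the decomposition is valid with width 3 − 1 = 2.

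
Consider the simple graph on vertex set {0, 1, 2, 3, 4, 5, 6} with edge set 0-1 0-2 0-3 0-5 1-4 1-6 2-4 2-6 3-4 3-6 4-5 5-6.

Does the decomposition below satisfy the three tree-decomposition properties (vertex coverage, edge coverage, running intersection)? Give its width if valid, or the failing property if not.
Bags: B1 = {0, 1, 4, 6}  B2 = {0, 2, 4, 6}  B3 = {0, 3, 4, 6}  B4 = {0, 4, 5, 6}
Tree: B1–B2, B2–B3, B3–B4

Yes; width 3.

Every vertex of G appears in some bag (union = {0, 1, 2, 3, 4, 5, 6}); every edge is covered by a bag; and for each vertex v the set of bags containing v is connected in the bag tree. The decomposition is therefore valid. The largest bag has 4 vertices, so the width is 3.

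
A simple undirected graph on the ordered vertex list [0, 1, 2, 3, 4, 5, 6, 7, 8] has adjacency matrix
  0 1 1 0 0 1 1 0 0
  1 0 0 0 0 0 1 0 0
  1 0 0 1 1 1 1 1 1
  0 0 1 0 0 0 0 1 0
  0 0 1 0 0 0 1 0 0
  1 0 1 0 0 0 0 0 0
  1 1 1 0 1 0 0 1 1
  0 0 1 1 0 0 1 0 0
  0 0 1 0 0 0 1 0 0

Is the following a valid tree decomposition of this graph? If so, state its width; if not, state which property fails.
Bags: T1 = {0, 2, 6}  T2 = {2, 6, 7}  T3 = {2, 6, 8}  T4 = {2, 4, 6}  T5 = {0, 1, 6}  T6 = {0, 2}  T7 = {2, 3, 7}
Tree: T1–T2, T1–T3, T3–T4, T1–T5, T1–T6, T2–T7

A tree decomposition must satisfy three properties: every vertex lies in some bag; for every edge, both endpoints lie together in some bag; and for every vertex, the bags containing it form a connected subtree. Here vertex 5 appears in no bag, so the decomposition is invalid.

No — vertex 5 appears in no bag.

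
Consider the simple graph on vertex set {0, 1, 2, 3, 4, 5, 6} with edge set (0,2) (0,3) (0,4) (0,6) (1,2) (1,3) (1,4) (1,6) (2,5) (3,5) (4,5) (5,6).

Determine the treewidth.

3

A width-3 tree decomposition is:
Bags: B1 = {0, 1, 5, 6}  B2 = {0, 1, 2, 5}  B3 = {0, 1, 3, 5}  B4 = {0, 1, 4, 5}
Tree: B1–B2, B2–B3, B3–B4
The largest bag has 4 vertices, giving width 3; this decomposition certifies tw(G) ≤ 3. For the lower bound: the 4 vertex sets {5,6}, {1,2}, {0}, {3} are disjoint, each induces a connected subgraph, and every pair is joined by at least one edge of G. Contracting each set to a single vertex therefore yields K_{4} as a minor, and since treewidth is minor-monotone, tw(G) ≥ tw(K_{4}) = 3. Therefore the treewidth is 3.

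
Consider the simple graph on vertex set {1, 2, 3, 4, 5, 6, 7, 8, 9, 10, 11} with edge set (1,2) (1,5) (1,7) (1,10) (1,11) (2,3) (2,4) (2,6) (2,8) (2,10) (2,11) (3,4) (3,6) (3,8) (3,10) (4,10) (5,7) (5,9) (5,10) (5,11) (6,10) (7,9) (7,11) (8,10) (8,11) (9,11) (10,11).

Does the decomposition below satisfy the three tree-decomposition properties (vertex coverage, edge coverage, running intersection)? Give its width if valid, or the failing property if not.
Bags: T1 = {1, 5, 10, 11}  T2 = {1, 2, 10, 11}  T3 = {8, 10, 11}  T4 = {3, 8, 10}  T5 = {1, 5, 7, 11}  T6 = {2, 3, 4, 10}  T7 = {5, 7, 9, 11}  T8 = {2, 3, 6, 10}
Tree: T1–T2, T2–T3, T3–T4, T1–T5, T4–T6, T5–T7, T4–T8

A tree decomposition must satisfy three properties: every vertex lies in some bag; for every edge, both endpoints lie together in some bag; and for every vertex, the bags containing it form a connected subtree. Here edge (2,8) lies in no bag, so the decomposition is invalid.

No — edge (2,8) lies in no bag.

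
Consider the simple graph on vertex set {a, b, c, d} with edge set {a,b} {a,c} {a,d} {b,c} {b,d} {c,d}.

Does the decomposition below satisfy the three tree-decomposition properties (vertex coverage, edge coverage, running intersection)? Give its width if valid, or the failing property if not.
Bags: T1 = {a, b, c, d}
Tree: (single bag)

Yes; width 3.

Vertex coverage: the bags together contain {a, b, c, d}, the full vertex set. Edge coverage: each edge of G has both endpoints in at least one bag. Running intersection: for every vertex, the bags containing it form a connected subtree. All three properties hold, so this is a valid tree decomposition of width max|bag| − 1 = 3, and hence tw(G) ≤ 3.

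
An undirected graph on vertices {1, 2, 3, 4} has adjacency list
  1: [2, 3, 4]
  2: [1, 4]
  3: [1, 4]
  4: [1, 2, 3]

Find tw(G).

A width-2 tree decomposition is:
Bags: B1 = {1, 3, 4}  B2 = {1, 2, 4}
Tree: B1–B2
Each bag holds 3 vertices, so the decomposition has width 2, which upper-bounds the treewidth. For the lower bound, the 3 vertices {1, 2, 4} are pairwise adjacent, and any tree decomposition puts a clique entirely inside one bag — forcing width ≥ 2. Combining the bounds, tw(G) = 2.

2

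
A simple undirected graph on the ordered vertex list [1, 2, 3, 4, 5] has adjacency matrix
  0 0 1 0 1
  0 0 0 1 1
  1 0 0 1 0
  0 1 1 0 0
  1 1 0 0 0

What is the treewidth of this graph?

A width-2 tree decomposition is:
Bags: B1 = {1, 3, 5}  B2 = {2, 3, 5}  B3 = {2, 3, 4}
Tree: B1–B2, B2–B3
Each bag holds 3 vertices, so the decomposition has width 2, which upper-bounds the treewidth. For the lower bound, G contains the cycle 3–1–5–2–4–3, so G is not a forest; only forests have treewidth ≤ 1, hence tw(G) ≥ 2. Therefore the treewidth is 2.

2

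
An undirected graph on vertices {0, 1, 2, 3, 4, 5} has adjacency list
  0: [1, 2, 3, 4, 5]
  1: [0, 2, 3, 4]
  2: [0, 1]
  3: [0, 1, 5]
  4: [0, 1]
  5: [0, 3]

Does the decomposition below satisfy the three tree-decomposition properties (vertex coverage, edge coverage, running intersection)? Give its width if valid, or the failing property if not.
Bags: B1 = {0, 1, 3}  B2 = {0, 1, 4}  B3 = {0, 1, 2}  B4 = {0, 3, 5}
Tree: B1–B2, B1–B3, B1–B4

Yes; width 2.

Vertex coverage: the bags together contain {0, 1, 2, 3, 4, 5}, the full vertex set. Edge coverage: each edge of G has both endpoints in at least one bag. Running intersection: for every vertex, the bags containing it form a connected subtree. All three properties hold, so this is a valid tree decomposition of width max|bag| − 1 = 2, and hence tw(G) ≤ 2.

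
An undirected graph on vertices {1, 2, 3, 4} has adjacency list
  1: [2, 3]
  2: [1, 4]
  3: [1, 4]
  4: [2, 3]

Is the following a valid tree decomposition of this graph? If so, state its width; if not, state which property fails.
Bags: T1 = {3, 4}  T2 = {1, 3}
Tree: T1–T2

A tree decomposition must satisfy three properties: every vertex lies in some bag; for every edge, both endpoints lie together in some bag; and for every vertex, the bags containing it form a connected subtree. Here vertex 2 appears in no bag, so the decomposition is invalid.

No — vertex 2 appears in no bag.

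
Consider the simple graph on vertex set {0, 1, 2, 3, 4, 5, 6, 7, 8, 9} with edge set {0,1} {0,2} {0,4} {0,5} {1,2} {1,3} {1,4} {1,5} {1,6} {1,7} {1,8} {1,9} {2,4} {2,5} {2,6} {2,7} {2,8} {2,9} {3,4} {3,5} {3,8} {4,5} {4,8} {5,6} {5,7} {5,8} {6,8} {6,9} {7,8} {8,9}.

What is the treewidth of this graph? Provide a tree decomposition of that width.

Treewidth 4.
One such decomposition:
Bags: B1 = {1, 2, 4, 5, 8}  B2 = {1, 2, 5, 7, 8}  B3 = {1, 2, 5, 6, 8}  B4 = {1, 3, 4, 5, 8}  B5 = {1, 2, 6, 8, 9}  B6 = {0, 1, 2, 4, 5}
Tree: B1–B2, B1–B3, B1–B4, B3–B5, B1–B6

Each bag holds 5 vertices, so the decomposition has width 4, which upper-bounds the treewidth. Conversely, {1, 2, 6, 8, 9} is a clique of size 5, and the vertices of any clique must share a bag in every tree decomposition; so some bag has ≥ 5 vertices and tw(G) ≥ 4. Therefore the treewidth is 4.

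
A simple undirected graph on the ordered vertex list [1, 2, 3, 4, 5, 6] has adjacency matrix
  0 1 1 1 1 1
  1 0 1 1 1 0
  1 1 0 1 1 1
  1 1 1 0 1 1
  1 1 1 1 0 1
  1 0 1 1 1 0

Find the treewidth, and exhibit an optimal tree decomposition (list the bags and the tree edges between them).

Every bag has size at most 5, so the width is 5 − 1 = 4 and tw(G) ≤ 4. On the other hand G contains the 5-clique {1, 2, 3, 4, 5}. A clique must lie in a single bag of any decomposition, so no decomposition can have width below 4. The upper and lower bounds meet at 4, so that is the treewidth.

Treewidth 4.
Bags: B1 = {1, 3, 4, 5, 6}  B2 = {1, 2, 3, 4, 5}
Tree: B1–B2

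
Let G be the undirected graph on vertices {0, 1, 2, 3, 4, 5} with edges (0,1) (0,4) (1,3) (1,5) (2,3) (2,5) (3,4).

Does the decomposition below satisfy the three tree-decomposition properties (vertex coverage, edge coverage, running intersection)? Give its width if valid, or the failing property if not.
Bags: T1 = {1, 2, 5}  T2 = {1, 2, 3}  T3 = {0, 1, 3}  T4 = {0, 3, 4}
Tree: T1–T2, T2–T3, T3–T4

Checking the three conditions: (i) the bags cover all of {0, 1, 2, 3, 4, 5}; (ii) for each edge, some bag contains both endpoints; (iii) the bags containing any fixed vertex form a subtree. All hold, so the decomposition is valid with width 3 − 1 = 2.

Yes; width 2.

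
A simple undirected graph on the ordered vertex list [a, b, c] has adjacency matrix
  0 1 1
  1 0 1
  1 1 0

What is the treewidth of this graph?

A width-2 tree decomposition is:
Bags: B1 = {a, b, c}
Tree: (single bag)
With just one bag of size 3, the width is 3 − 1 = 2, so tw(G) ≤ 2. Conversely, {a, b, c} is a clique of size 3, and the vertices of any clique must share a bag in every tree decomposition; so some bag has ≥ 3 vertices and tw(G) ≥ 2. Hence tw(G) = 2 exactly.

2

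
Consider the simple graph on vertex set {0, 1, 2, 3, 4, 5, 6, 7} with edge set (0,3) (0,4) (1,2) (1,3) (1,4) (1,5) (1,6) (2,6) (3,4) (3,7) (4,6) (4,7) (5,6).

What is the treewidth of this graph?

2

A width-2 tree decomposition is:
Bags: B1 = {3, 4, 7}  B2 = {1, 3, 4}  B3 = {1, 4, 6}  B4 = {0, 3, 4}  B5 = {1, 2, 6}  B6 = {1, 5, 6}
Tree: B1–B2, B2–B3, B2–B4, B3–B5, B5–B6
Every bag has size at most 3, so the width is 3 − 1 = 2 and tw(G) ≤ 2. For the lower bound, the 3 vertices {0, 3, 4} are pairwise adjacent, and any tree decomposition puts a clique entirely inside one bag — forcing width ≥ 2. Combining the bounds, tw(G) = 2.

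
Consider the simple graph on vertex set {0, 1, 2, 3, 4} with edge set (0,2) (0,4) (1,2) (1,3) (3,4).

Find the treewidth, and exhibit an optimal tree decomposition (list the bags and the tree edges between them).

The largest bag has 3 vertices, giving width 2; this decomposition certifies tw(G) ≤ 2. The edges 1–3–4–0–2–1 form a cycle, so G is not a tree and its treewidth is at least 2. Combining the bounds, tw(G) = 2.

Treewidth 2.
Bags: B1 = {1, 3, 4}  B2 = {0, 1, 4}  B3 = {0, 1, 2}
Tree: B1–B2, B2–B3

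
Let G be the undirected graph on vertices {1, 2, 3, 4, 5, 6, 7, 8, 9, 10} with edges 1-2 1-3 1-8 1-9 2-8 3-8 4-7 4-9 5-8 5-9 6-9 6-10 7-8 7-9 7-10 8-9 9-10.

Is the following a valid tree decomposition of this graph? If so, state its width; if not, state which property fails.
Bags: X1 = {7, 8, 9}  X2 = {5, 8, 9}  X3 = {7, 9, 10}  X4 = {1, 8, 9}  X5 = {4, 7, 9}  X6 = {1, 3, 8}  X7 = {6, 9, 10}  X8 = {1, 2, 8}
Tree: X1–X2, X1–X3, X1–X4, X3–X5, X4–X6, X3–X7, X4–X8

Vertex coverage: the bags together contain {1, 2, 3, 4, 5, 6, 7, 8, 9, 10}, the full vertex set. Edge coverage: each edge of G has both endpoints in at least one bag. Running intersection: for every vertex, the bags containing it form a connected subtree. All three properties hold, so this is a valid tree decomposition of width max|bag| − 1 = 2, and hence tw(G) ≤ 2.

Yes; width 2.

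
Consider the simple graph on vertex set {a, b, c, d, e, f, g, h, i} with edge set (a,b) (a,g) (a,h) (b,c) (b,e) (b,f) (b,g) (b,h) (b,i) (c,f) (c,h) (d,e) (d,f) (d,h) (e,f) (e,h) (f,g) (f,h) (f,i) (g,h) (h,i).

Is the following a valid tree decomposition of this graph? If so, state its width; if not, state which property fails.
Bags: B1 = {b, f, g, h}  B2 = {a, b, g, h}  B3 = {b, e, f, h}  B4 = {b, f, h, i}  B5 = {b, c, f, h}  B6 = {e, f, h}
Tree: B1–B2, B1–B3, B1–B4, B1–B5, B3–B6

No — vertex d appears in no bag.

A tree decomposition must satisfy three properties: every vertex lies in some bag; for every edge, both endpoints lie together in some bag; and for every vertex, the bags containing it form a connected subtree. Here vertex d appears in no bag, so the decomposition is invalid.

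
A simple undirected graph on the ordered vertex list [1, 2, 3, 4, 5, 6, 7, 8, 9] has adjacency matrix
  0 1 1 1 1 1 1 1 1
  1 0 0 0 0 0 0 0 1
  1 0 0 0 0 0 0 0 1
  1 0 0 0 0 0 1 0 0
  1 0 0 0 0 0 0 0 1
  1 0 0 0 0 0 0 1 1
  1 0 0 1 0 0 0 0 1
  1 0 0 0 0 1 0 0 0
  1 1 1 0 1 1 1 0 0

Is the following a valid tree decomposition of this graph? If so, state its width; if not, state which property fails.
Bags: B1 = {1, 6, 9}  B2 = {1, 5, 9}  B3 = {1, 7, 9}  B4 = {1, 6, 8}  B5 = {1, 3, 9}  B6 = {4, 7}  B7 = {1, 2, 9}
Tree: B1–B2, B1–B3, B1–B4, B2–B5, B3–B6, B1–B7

A tree decomposition must satisfy three properties: every vertex lies in some bag; for every edge, both endpoints lie together in some bag; and for every vertex, the bags containing it form a connected subtree. Here edge (1,4) lies in no bag, so the decomposition is invalid.

No — edge (1,4) lies in no bag.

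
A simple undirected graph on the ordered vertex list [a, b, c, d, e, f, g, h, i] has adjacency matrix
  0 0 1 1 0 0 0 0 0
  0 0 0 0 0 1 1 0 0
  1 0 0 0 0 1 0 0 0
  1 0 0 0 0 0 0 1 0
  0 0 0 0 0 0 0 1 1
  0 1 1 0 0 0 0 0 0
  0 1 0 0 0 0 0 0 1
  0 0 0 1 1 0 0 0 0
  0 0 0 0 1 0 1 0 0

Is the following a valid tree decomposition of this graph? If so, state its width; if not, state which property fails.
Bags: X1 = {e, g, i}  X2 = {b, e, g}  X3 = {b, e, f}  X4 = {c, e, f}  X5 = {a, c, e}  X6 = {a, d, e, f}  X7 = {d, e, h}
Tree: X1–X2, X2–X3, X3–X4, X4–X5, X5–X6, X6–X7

A tree decomposition must satisfy three properties: every vertex lies in some bag; for every edge, both endpoints lie together in some bag; and for every vertex, the bags containing it form a connected subtree. Here bags containing vertex f are not connected in the tree, so the decomposition is invalid.

No — bags containing vertex f are not connected in the tree.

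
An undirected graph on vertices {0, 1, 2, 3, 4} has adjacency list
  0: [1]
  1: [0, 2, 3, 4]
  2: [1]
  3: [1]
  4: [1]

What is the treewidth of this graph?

A width-1 tree decomposition is:
Bags: B1 = {1, 2}  B2 = {1, 3}  B3 = {1, 4}  B4 = {0, 1}
Tree: B1–B2, B1–B3, B3–B4
Every bag has size at most 2, so the width is 2 − 1 = 1 and tw(G) ≤ 1. Since G has at least one edge (e.g. 1–2), it is not an edgeless graph, so tw(G) ≥ 1. Hence tw(G) = 1 exactly.

1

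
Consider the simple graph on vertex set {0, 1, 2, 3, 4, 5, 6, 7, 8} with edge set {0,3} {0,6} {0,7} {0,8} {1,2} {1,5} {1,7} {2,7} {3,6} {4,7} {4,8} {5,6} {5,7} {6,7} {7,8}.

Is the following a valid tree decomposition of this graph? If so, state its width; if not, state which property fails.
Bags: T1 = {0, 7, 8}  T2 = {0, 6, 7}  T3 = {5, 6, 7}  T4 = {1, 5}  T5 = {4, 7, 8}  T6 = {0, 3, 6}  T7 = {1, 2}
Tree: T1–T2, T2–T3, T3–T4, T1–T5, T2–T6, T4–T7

A tree decomposition must satisfy three properties: every vertex lies in some bag; for every edge, both endpoints lie together in some bag; and for every vertex, the bags containing it form a connected subtree. Here edge (7,1) lies in no bag, so the decomposition is invalid.

No — edge (7,1) lies in no bag.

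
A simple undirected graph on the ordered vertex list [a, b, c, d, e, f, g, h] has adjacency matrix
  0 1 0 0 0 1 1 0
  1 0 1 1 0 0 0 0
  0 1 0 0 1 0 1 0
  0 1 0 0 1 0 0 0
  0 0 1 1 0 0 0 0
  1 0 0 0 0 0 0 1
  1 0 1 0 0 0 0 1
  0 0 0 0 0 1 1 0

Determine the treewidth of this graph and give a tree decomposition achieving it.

The largest bag has 3 vertices, giving width 2; this decomposition certifies tw(G) ≤ 2. For the lower bound, G contains the cycle f–h–g–a–f, so G is not a forest; only forests have treewidth ≤ 1, hence tw(G) ≥ 2. Therefore the treewidth is 2.

Treewidth 2.
One optimal decomposition is:
Bags: B1 = {a, f, h}  B2 = {a, g, h}  B3 = {a, b, g}  B4 = {b, c, g}  B5 = {b, c, d}  B6 = {c, d, e}
Tree: B1–B2, B2–B3, B3–B4, B4–B5, B5–B6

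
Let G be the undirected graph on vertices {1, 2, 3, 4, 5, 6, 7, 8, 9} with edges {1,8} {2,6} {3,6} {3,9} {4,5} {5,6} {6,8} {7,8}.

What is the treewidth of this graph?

A width-1 tree decomposition is:
Bags: B1 = {6, 8}  B2 = {5, 6}  B3 = {7, 8}  B4 = {1, 8}  B5 = {4, 5}  B6 = {2, 6}  B7 = {3, 6}  B8 = {3, 9}
Tree: B1–B2, B1–B3, B3–B4, B2–B5, B1–B6, B6–B7, B7–B8
Every bag has size at most 2, so the width is 2 − 1 = 1 and tw(G) ≤ 1. Since G has at least one edge (e.g. 8–6), it is not an edgeless graph, so tw(G) ≥ 1. Hence tw(G) = 1 exactly.

1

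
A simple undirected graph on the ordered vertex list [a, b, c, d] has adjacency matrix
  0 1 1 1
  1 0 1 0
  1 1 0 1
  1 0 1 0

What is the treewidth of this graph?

A width-2 tree decomposition is:
Bags: B1 = {a, b, c}  B2 = {a, c, d}
Tree: B1–B2
The largest bag has 3 vertices, giving width 2; this decomposition certifies tw(G) ≤ 2. For the lower bound, the 3 vertices {a, c, d} are pairwise adjacent, and any tree decomposition puts a clique entirely inside one bag — forcing width ≥ 2. Combining the bounds, tw(G) = 2.

2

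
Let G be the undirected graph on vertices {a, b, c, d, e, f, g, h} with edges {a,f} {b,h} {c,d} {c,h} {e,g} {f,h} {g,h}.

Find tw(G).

1

A width-1 tree decomposition is:
Bags: B1 = {g, h}  B2 = {c, h}  B3 = {c, d}  B4 = {e, g}  B5 = {f, h}  B6 = {b, h}  B7 = {a, f}
Tree: B1–B2, B2–B3, B1–B4, B1–B5, B1–B6, B5–B7
The largest bag has 2 vertices, giving width 1; this decomposition certifies tw(G) ≤ 1. Since G has at least one edge (e.g. h–g), it is not an edgeless graph, so tw(G) ≥ 1. The upper and lower bounds meet at 1, so that is the treewidth.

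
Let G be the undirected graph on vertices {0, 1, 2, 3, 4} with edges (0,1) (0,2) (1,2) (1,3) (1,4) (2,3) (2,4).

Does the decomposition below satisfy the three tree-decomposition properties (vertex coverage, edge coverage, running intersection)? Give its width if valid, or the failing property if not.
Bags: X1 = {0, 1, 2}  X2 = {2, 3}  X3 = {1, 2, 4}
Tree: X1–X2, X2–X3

A tree decomposition must satisfy three properties: every vertex lies in some bag; for every edge, both endpoints lie together in some bag; and for every vertex, the bags containing it form a connected subtree. Here edge (1,3) lies in no bag, so the decomposition is invalid.

No — edge (1,3) lies in no bag.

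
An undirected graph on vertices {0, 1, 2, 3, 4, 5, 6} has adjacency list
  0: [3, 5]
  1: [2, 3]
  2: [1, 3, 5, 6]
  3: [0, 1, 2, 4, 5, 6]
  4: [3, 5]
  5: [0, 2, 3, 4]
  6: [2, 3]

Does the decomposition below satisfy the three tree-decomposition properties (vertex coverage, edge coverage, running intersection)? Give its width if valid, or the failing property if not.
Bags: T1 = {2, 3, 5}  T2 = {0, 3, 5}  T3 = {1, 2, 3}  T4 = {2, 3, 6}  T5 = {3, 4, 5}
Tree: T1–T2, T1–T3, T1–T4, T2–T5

Yes; width 2.

Checking the three conditions: (i) the bags cover all of {0, 1, 2, 3, 4, 5, 6}; (ii) for each edge, some bag contains both endpoints; (iii) the bags containing any fixed vertex form a subtree. All hold, so the decomposition is valid with width 3 − 1 = 2.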